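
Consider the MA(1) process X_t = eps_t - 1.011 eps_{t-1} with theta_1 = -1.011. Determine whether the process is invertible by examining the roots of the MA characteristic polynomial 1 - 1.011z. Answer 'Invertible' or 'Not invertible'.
\text{Not invertible}

The MA(q) characteristic polynomial is P(z) = 1 - 1.011z.
Invertibility requires all roots to lie outside the unit circle, i.e. |z| > 1 for every root.
This is linear in z: 1 + (-1.011) z = 0  =>  z = -1/(-1.011) = 0.98912,  |z| = 0.98912.
Moduli of all roots: 0.9891.
All moduli strictly greater than 1? No.
Verdict: Not invertible.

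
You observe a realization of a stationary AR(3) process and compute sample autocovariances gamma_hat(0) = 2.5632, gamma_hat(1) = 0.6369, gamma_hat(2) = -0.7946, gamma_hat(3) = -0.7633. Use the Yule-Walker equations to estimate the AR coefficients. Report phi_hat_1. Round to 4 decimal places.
\hat\phi_{1} = 0.3009

The Yule-Walker equations for an AR(p) process read, in matrix form,
  Gamma_p phi = r_p,   with   (Gamma_p)_{ij} = gamma(|i - j|),
                       (r_p)_i = gamma(i),   i,j = 1..p.
Substitute the sample gammas (Toeplitz matrix and right-hand side of size 3):
  Gamma_p = [[2.5632, 0.6369, -0.7946], [0.6369, 2.5632, 0.6369], [-0.7946, 0.6369, 2.5632]]
  r_p     = [0.6369, -0.7946, -0.7633]
Written out (R1..R3):
  (R1) 2.5632 phi_1 + 0.6369 phi_2 - 0.7946 phi_3 = 0.6369
  (R2) 0.6369 phi_1 + 2.5632 phi_2 + 0.6369 phi_3 = -0.7946
  (R3) -0.7946 phi_1 + 0.6369 phi_2 + 2.5632 phi_3 = -0.7633
Gaussian elimination:
  R2 <- R2 - (0.6369/2.5632) R1 = R2 - (0.248478) R1:  2.404944 phi_2 + 0.834341 phi_3 = -0.952856
  R3 <- R3 - (-0.7946/2.5632) R1 = R3 - (-0.310003) R1:  0.834341 phi_2 + 2.316872 phi_3 = -0.565859
  R3 <- R3 - (0.834341/2.404944) R2 = R3 - (0.346927) R2:  2.027416 phi_3 = -0.235287
Back-substitution:
  phi_hat_3 = -0.235287 / 2.027416 = -0.116053
  phi_hat_2 = (-0.952856 - (0.834341)(-0.116053)) / 2.404944 = -0.355945
  phi_hat_1 = (0.6369 - (0.6369)(-0.355945) - (-0.7946)(-0.116053)) / 2.5632 = 0.300946
So phi_hat = [0.3009, -0.3559, -0.1161].
Therefore phi_hat_1 = 0.3009.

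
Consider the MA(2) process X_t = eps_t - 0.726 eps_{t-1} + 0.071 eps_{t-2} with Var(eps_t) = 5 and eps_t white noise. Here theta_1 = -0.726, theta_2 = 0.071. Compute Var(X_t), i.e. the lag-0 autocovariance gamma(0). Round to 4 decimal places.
\gamma(0) = 7.6606

For an MA(q) process X_t = eps_t + sum_i theta_i eps_{t-i} with
Var(eps_t) = sigma^2, the variance is
  gamma(0) = sigma^2 * (1 + sum_i theta_i^2).
  sum_i theta_i^2 = (-0.726)^2 + (0.071)^2 = 0.527076 + 0.005041 = 0.532117.
  gamma(0) = 5 * (1 + 0.532117) = 5 * 1.532117 = 7.660585, which rounds to 7.6606.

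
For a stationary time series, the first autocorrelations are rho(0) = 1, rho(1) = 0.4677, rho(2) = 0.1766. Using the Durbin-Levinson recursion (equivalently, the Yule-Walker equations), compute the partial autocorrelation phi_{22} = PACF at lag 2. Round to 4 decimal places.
\phi_{22} = -0.0539

The PACF at lag k is phi_{kk}, the last component of the solution
to the Yule-Walker system G_k phi = r_k where
  (G_k)_{ij} = rho(|i - j|), (r_k)_i = rho(i), i,j = 1..k.
Equivalently, Durbin-Levinson gives phi_{kk} iteratively:
  phi_{11} = rho(1)
  phi_{kk} = [rho(k) - sum_{j=1..k-1} phi_{k-1,j} rho(k-j)]
            / [1 - sum_{j=1..k-1} phi_{k-1,j} rho(j)],
  phi_{k,j} = phi_{k-1,j} - phi_{kk} phi_{k-1,k-j},  j = 1..k-1.
Step k = 1:
  phi_11 = rho(1) = 0.4677.
Step k = 2:
  phi_22 = [rho(2) - phi_11 rho(1)] / [1 - phi_11 rho(1)] = [0.1766 - (0.4677)(0.4677)] / [1 - (0.4677)(0.4677)]
         = -0.04214329 / 0.78125671 = -0.0539.
Therefore phi_{22} = -0.0539.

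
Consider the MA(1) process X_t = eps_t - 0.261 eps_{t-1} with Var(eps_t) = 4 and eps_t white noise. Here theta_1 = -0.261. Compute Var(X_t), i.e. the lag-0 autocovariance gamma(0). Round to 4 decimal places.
\gamma(0) = 4.2725

For an MA(q) process X_t = eps_t + sum_i theta_i eps_{t-i} with
Var(eps_t) = sigma^2, the variance is
  gamma(0) = sigma^2 * (1 + sum_i theta_i^2).
  sum_i theta_i^2 = (-0.261)^2 = 0.068121.
  gamma(0) = 4 * (1 + 0.068121) = 4 * 1.068121 = 4.272484, which rounds to 4.2725.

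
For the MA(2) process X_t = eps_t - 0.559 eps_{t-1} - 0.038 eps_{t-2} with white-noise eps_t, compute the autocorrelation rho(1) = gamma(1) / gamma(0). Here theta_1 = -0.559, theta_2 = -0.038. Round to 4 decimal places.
\rho(1) = -0.4093

For an MA(q) process with theta_0 = 1, the autocovariance is
  gamma(k) = sigma^2 * sum_{i=0..q-k} theta_i * theta_{i+k},
and rho(k) = gamma(k) / gamma(0). Sigma^2 cancels.
  numerator   = (1)*(-0.559) + (-0.559)*(-0.038) = -0.537758.
  denominator = (1)^2 + (-0.559)^2 + (-0.038)^2 = 1.313925.
  rho(1) = -0.537758 / 1.313925 = -0.4093.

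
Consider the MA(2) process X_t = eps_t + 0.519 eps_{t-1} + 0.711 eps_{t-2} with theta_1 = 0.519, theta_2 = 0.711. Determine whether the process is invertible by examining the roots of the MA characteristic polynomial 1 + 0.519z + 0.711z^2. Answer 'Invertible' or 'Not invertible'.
\text{Invertible}

The MA(q) characteristic polynomial is P(z) = 1 + 0.519z + 0.711z^2.
Invertibility requires all roots to lie outside the unit circle, i.e. |z| > 1 for every root.
Set 1 + (0.519) z + (0.711) z^2 = 0, i.e. a z^2 + b z + c = 0 with a = 0.711, b = 0.519, c = 1.
Discriminant D = b^2 - 4ac = (0.519)^2 - 4*(0.711)*1 = 0.269361 - (2.844) = -2.574639.
D < 0, so the roots are the complex-conjugate pair z = (-b +/- i sqrt(-D)) / (2a) = -0.365 +/- 1.1284i.
For a conjugate pair |z|^2 = z * conj(z) = (product of roots) = c/a = 1/(0.711) = 1.40647, so |z| = sqrt(1.40647) = 1.1859 for both roots.
Moduli of all roots: 1.1859, 1.1859.
All moduli strictly greater than 1? Yes.
Verdict: Invertible.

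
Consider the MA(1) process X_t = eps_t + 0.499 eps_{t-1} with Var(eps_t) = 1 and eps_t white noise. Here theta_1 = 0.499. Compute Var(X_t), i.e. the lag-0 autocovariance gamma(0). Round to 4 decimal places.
\gamma(0) = 1.2490

For an MA(q) process X_t = eps_t + sum_i theta_i eps_{t-i} with
Var(eps_t) = sigma^2, the variance is
  gamma(0) = sigma^2 * (1 + sum_i theta_i^2).
  sum_i theta_i^2 = (0.499)^2 = 0.249001.
  gamma(0) = 1 * (1 + 0.249001) = 1 * 1.249001 = 1.249001, which rounds to 1.2490.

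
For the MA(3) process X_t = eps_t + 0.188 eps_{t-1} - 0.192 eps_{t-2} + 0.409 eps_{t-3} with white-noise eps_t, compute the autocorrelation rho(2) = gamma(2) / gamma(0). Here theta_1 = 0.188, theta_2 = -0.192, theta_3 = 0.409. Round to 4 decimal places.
\rho(2) = -0.0929

For an MA(q) process with theta_0 = 1, the autocovariance is
  gamma(k) = sigma^2 * sum_{i=0..q-k} theta_i * theta_{i+k},
and rho(k) = gamma(k) / gamma(0). Sigma^2 cancels.
  numerator   = (1)*(-0.192) + (0.188)*(0.409) = -0.115108.
  denominator = (1)^2 + (0.188)^2 + (-0.192)^2 + (0.409)^2 = 1.239489.
  rho(2) = -0.115108 / 1.239489 = -0.0929.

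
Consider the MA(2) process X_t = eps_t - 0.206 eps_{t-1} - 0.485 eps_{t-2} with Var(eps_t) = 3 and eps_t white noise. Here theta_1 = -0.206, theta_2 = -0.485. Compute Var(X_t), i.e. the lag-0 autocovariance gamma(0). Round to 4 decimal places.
\gamma(0) = 3.8330

For an MA(q) process X_t = eps_t + sum_i theta_i eps_{t-i} with
Var(eps_t) = sigma^2, the variance is
  gamma(0) = sigma^2 * (1 + sum_i theta_i^2).
  sum_i theta_i^2 = (-0.206)^2 + (-0.485)^2 = 0.042436 + 0.235225 = 0.277661.
  gamma(0) = 3 * (1 + 0.277661) = 3 * 1.277661 = 3.832983, which rounds to 3.8330.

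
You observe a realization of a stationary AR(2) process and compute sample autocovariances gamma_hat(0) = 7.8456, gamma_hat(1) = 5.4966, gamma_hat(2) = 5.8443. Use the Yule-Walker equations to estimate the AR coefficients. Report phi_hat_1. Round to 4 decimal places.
\hat\phi_{1} = 0.3510

The Yule-Walker equations for an AR(p) process read, in matrix form,
  Gamma_p phi = r_p,   with   (Gamma_p)_{ij} = gamma(|i - j|),
                       (r_p)_i = gamma(i),   i,j = 1..p.
Substitute the sample gammas (Toeplitz matrix and right-hand side of size 2):
  Gamma_p = [[7.8456, 5.4966], [5.4966, 7.8456]]
  r_p     = [5.4966, 5.8443]
Written out:
  7.8456 phi_1 + 5.4966 phi_2 = 5.4966
  5.4966 phi_1 + 7.8456 phi_2 = 5.8443
Solve by Cramer's rule:
  det = gamma(0)^2 - gamma(1)^2 = (7.8456)^2 - (5.4966)^2 = 61.55343936 - 30.21261156 = 31.3408278
  phi_hat_1 = [gamma(1) gamma(0) - gamma(1) gamma(2)] / det = [(5.4966)(7.8456) - (5.4966)(5.8443)] / 31.3408278 = 11.00034558 / 31.3408278 = 0.351
  phi_hat_2 = [gamma(0) gamma(2) - gamma(1)^2] / det = [(7.8456)(5.8443) - (5.4966)^2] / 31.3408278 = 15.63942852 / 31.3408278 = 0.499
So phi_hat = [0.3510, 0.4990].
Therefore phi_hat_1 = 0.3510.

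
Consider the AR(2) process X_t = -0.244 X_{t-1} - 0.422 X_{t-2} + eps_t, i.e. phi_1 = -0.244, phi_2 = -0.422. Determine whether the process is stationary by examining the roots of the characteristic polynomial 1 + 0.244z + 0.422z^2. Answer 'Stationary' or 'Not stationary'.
\text{Stationary}

The AR(p) characteristic polynomial is P(z) = 1 + 0.244z + 0.422z^2.
Stationarity requires all roots to lie outside the unit circle, i.e. |z| > 1 for every root.
Set 1 + (0.244) z + (0.422) z^2 = 0, i.e. a z^2 + b z + c = 0 with a = 0.422, b = 0.244, c = 1.
Discriminant D = b^2 - 4ac = (0.244)^2 - 4*(0.422)*1 = 0.059536 - (1.688) = -1.628464.
D < 0, so the roots are the complex-conjugate pair z = (-b +/- i sqrt(-D)) / (2a) = -0.2891 +/- 1.512i.
For a conjugate pair |z|^2 = z * conj(z) = (product of roots) = c/a = 1/(0.422) = 2.369668, so |z| = sqrt(2.369668) = 1.5394 for both roots.
Moduli of all roots: 1.5394, 1.5394.
All moduli strictly greater than 1? Yes.
Verdict: Stationary.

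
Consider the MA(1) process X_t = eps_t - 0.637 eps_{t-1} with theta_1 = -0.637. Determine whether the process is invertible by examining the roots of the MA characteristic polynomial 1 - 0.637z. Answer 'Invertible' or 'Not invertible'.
\text{Invertible}

The MA(q) characteristic polynomial is P(z) = 1 - 0.637z.
Invertibility requires all roots to lie outside the unit circle, i.e. |z| > 1 for every root.
This is linear in z: 1 + (-0.637) z = 0  =>  z = -1/(-0.637) = 1.569859,  |z| = 1.569859.
Moduli of all roots: 1.5699.
All moduli strictly greater than 1? Yes.
Verdict: Invertible.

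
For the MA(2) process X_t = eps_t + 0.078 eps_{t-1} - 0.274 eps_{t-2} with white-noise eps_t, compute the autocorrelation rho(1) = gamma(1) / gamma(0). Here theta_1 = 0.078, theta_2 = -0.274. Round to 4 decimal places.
\rho(1) = 0.0524

For an MA(q) process with theta_0 = 1, the autocovariance is
  gamma(k) = sigma^2 * sum_{i=0..q-k} theta_i * theta_{i+k},
and rho(k) = gamma(k) / gamma(0). Sigma^2 cancels.
  numerator   = (1)*(0.078) + (0.078)*(-0.274) = 0.056628.
  denominator = (1)^2 + (0.078)^2 + (-0.274)^2 = 1.08116.
  rho(1) = 0.056628 / 1.08116 = 0.0524.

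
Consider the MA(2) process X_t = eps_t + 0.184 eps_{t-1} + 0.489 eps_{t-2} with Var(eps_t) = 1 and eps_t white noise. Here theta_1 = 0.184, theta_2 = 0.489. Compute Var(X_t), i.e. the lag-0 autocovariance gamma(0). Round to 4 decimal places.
\gamma(0) = 1.2730

For an MA(q) process X_t = eps_t + sum_i theta_i eps_{t-i} with
Var(eps_t) = sigma^2, the variance is
  gamma(0) = sigma^2 * (1 + sum_i theta_i^2).
  sum_i theta_i^2 = (0.184)^2 + (0.489)^2 = 0.033856 + 0.239121 = 0.272977.
  gamma(0) = 1 * (1 + 0.272977) = 1 * 1.272977 = 1.272977, which rounds to 1.2730.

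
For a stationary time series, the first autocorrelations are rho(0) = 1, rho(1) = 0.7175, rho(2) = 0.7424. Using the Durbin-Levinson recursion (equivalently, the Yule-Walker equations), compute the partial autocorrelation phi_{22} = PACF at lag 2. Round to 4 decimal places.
\phi_{22} = 0.4691

The PACF at lag k is phi_{kk}, the last component of the solution
to the Yule-Walker system G_k phi = r_k where
  (G_k)_{ij} = rho(|i - j|), (r_k)_i = rho(i), i,j = 1..k.
Equivalently, Durbin-Levinson gives phi_{kk} iteratively:
  phi_{11} = rho(1)
  phi_{kk} = [rho(k) - sum_{j=1..k-1} phi_{k-1,j} rho(k-j)]
            / [1 - sum_{j=1..k-1} phi_{k-1,j} rho(j)],
  phi_{k,j} = phi_{k-1,j} - phi_{kk} phi_{k-1,k-j},  j = 1..k-1.
Step k = 1:
  phi_11 = rho(1) = 0.7175.
Step k = 2:
  phi_22 = [rho(2) - phi_11 rho(1)] / [1 - phi_11 rho(1)] = [0.7424 - (0.7175)(0.7175)] / [1 - (0.7175)(0.7175)]
         = 0.22759375 / 0.48519375 = 0.4691.
Therefore phi_{22} = 0.4691.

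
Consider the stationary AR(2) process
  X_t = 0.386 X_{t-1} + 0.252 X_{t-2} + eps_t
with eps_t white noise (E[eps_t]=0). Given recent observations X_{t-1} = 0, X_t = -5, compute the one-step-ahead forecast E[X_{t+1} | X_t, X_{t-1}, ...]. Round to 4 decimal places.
E[X_{t+1} \mid \mathcal F_t] = -1.9300

For an AR(p) model X_t = c + sum_i phi_i X_{t-i} + eps_t, the
one-step-ahead conditional mean is
  E[X_{t+1} | X_t, ...] = c + sum_i phi_i X_{t+1-i}.
Substitute known values:
  E[X_{t+1} | ...] = (0.386) * (-5) + (0.252) * (0)
                   = -1.9300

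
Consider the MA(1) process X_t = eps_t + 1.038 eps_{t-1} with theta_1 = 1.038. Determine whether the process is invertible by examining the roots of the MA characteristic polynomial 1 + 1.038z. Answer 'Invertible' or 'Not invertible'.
\text{Not invertible}

The MA(q) characteristic polynomial is P(z) = 1 + 1.038z.
Invertibility requires all roots to lie outside the unit circle, i.e. |z| > 1 for every root.
This is linear in z: 1 + (1.038) z = 0  =>  z = -1/(1.038) = -0.963391,  |z| = 0.963391.
Moduli of all roots: 0.9634.
All moduli strictly greater than 1? No.
Verdict: Not invertible.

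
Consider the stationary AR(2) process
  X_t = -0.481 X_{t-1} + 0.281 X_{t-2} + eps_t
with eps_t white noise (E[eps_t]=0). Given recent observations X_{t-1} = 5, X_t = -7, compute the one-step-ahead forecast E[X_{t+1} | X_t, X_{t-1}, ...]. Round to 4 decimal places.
E[X_{t+1} \mid \mathcal F_t] = 4.7720

For an AR(p) model X_t = c + sum_i phi_i X_{t-i} + eps_t, the
one-step-ahead conditional mean is
  E[X_{t+1} | X_t, ...] = c + sum_i phi_i X_{t+1-i}.
Substitute known values:
  E[X_{t+1} | ...] = (-0.481) * (-7) + (0.281) * (5)
                   = 4.7720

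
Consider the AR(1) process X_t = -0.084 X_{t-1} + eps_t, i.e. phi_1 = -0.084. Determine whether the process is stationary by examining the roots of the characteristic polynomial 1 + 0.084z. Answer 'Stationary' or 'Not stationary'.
\text{Stationary}

The AR(p) characteristic polynomial is P(z) = 1 + 0.084z.
Stationarity requires all roots to lie outside the unit circle, i.e. |z| > 1 for every root.
This is linear in z: 1 + (0.084) z = 0  =>  z = -1/(0.084) = -11.904762,  |z| = 11.904762.
Moduli of all roots: 11.9048.
All moduli strictly greater than 1? Yes.
Verdict: Stationary.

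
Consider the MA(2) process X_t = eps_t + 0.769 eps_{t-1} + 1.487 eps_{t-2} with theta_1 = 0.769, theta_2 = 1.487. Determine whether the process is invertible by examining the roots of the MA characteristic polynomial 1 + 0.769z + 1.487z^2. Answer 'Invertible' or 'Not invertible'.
\text{Not invertible}

The MA(q) characteristic polynomial is P(z) = 1 + 0.769z + 1.487z^2.
Invertibility requires all roots to lie outside the unit circle, i.e. |z| > 1 for every root.
Set 1 + (0.769) z + (1.487) z^2 = 0, i.e. a z^2 + b z + c = 0 with a = 1.487, b = 0.769, c = 1.
Discriminant D = b^2 - 4ac = (0.769)^2 - 4*(1.487)*1 = 0.591361 - (5.948) = -5.356639.
D < 0, so the roots are the complex-conjugate pair z = (-b +/- i sqrt(-D)) / (2a) = -0.2586 +/- 0.7782i.
For a conjugate pair |z|^2 = z * conj(z) = (product of roots) = c/a = 1/(1.487) = 0.672495, so |z| = sqrt(0.672495) = 0.8201 for both roots.
Moduli of all roots: 0.8201, 0.8201.
All moduli strictly greater than 1? No.
Verdict: Not invertible.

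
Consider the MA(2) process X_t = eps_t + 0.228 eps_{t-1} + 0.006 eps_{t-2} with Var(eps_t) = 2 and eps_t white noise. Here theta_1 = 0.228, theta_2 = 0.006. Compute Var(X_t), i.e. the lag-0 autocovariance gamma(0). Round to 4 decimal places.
\gamma(0) = 2.1040

For an MA(q) process X_t = eps_t + sum_i theta_i eps_{t-i} with
Var(eps_t) = sigma^2, the variance is
  gamma(0) = sigma^2 * (1 + sum_i theta_i^2).
  sum_i theta_i^2 = (0.228)^2 + (0.006)^2 = 0.051984 + 0.000036 = 0.05202.
  gamma(0) = 2 * (1 + 0.05202) = 2 * 1.05202 = 2.10404, which rounds to 2.1040.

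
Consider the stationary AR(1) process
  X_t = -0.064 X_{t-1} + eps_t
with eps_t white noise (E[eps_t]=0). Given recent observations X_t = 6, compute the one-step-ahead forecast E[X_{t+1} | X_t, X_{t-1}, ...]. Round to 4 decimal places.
E[X_{t+1} \mid \mathcal F_t] = -0.3840

For an AR(p) model X_t = c + sum_i phi_i X_{t-i} + eps_t, the
one-step-ahead conditional mean is
  E[X_{t+1} | X_t, ...] = c + sum_i phi_i X_{t+1-i}.
Substitute known values:
  E[X_{t+1} | ...] = (-0.064) * (6)
                   = -0.3840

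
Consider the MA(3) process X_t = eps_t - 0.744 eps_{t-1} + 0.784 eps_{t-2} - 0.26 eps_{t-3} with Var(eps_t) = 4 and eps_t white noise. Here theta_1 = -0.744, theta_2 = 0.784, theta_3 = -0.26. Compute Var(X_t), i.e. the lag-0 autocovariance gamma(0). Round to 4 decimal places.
\gamma(0) = 8.9432

For an MA(q) process X_t = eps_t + sum_i theta_i eps_{t-i} with
Var(eps_t) = sigma^2, the variance is
  gamma(0) = sigma^2 * (1 + sum_i theta_i^2).
  sum_i theta_i^2 = (-0.744)^2 + (0.784)^2 + (-0.26)^2 = 0.553536 + 0.614656 + 0.0676 = 1.235792.
  gamma(0) = 4 * (1 + 1.235792) = 4 * 2.235792 = 8.943168, which rounds to 8.9432.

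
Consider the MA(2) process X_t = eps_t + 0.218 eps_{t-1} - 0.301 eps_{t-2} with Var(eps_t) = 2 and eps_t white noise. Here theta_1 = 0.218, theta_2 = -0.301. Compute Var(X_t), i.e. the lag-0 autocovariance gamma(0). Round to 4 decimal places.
\gamma(0) = 2.2763

For an MA(q) process X_t = eps_t + sum_i theta_i eps_{t-i} with
Var(eps_t) = sigma^2, the variance is
  gamma(0) = sigma^2 * (1 + sum_i theta_i^2).
  sum_i theta_i^2 = (0.218)^2 + (-0.301)^2 = 0.047524 + 0.090601 = 0.138125.
  gamma(0) = 2 * (1 + 0.138125) = 2 * 1.138125 = 2.27625, which rounds to 2.2763.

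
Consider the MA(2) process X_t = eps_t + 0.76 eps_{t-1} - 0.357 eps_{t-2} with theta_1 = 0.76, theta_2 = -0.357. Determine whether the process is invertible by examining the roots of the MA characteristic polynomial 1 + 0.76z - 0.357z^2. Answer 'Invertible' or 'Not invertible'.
\text{Not invertible}

The MA(q) characteristic polynomial is P(z) = 1 + 0.76z - 0.357z^2.
Invertibility requires all roots to lie outside the unit circle, i.e. |z| > 1 for every root.
Set 1 + (0.76) z + (-0.357) z^2 = 0, i.e. a z^2 + b z + c = 0 with a = -0.357, b = 0.76, c = 1.
Discriminant D = b^2 - 4ac = (0.76)^2 - 4*(-0.357)*1 = 0.5776 - (-1.428) = 2.0056.
D >= 0, so the roots are real: z = (-b +/- sqrt(D)) / (2a) = (-0.76 +/- 1.416192) / (-0.714).
  z_1 = (-0.76 + 1.416192) / (-0.714) = -0.919,   |z_1| = 0.919.
  z_2 = (-0.76 - 1.416192) / (-0.714) = 3.0479,   |z_2| = 3.0479.
Moduli of all roots: 0.9190, 3.0479.
All moduli strictly greater than 1? No.
Verdict: Not invertible.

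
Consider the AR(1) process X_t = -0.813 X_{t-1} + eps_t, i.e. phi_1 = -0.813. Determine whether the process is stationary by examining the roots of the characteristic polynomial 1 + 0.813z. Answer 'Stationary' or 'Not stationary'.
\text{Stationary}

The AR(p) characteristic polynomial is P(z) = 1 + 0.813z.
Stationarity requires all roots to lie outside the unit circle, i.e. |z| > 1 for every root.
This is linear in z: 1 + (0.813) z = 0  =>  z = -1/(0.813) = -1.230012,  |z| = 1.230012.
Moduli of all roots: 1.2300.
All moduli strictly greater than 1? Yes.
Verdict: Stationary.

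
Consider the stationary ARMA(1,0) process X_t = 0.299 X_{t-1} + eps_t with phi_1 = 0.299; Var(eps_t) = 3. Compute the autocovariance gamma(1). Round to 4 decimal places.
\gamma(1) = 0.9851

Multiply the model equation by X_{t-k} and take expectations. With theta_0 = psi_0 = 1 and psi_j the MA(infinity) weights, this gives
  gamma(k) - sum_i phi_i gamma(k-i) = c_k,
  c_k = sigma^2 * sum_{j=k..q} theta_j psi_{j-k}   (c_k = 0 for k > q),
using gamma(-m) = gamma(m).
Pure AR (q = 0): c_0 = sigma^2 = 3, c_k = 0 for k >= 1.
Equations for k = 0 and k = 1 (AR order 1):
  gamma(0) = phi_1 gamma(1) + c_0
  gamma(1) = phi_1 gamma(0) + c_1
Substituting the second into the first: gamma(0) (1 - phi_1^2) = c_0 + phi_1 c_1, so
  gamma(0) = c_0 / (1 - phi_1^2) = 3 / (1 - (0.299)^2) = 3 / 0.910599 = 3.294535.
  gamma(1) = phi_1 gamma(0) = (0.299)(3.294535) = 0.985066.
Therefore gamma(1) = 0.9851 (to 4 decimal places).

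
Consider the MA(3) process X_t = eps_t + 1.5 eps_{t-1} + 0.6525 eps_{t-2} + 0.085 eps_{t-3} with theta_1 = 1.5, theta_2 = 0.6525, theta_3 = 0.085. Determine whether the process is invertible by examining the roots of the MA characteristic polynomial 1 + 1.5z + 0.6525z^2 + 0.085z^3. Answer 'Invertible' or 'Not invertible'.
\text{Invertible}

The MA(q) characteristic polynomial is P(z) = 1 + 1.5z + 0.6525z^2 + 0.085z^3.
Invertibility requires all roots to lie outside the unit circle, i.e. |z| > 1 for every root.
Degree 3: look for a simple real root z0 first, then factor out (1 - z/z0) and solve the remaining quadratic.
Testing z0 = -4: P(-4) = 1 + (1.5)(-4) + (0.6525)(-4)^2 + (0.085)(-4)^3
  = 1 + (-6) + (10.44) + (-5.44) = 0.  So z_0 = -4 is a root, |z_0| = 4.
Divide out the factor (1 + 0.25 z) = (1 - z/z0) (since 1/z0 = -0.25):
  P(z) = (1 + 0.25 z)(1 + (1.25) z + (0.34) z^2)
  [check: z-coef 1.25 - (-0.25) = 1.5; z^2-coef 0.34 - (-0.25)(1.25) = 0.6525; z^3-coef -(-0.25)(0.34) = 0.085.]
Remaining roots from the quadratic factor 1 + (1.25) z + (0.34) z^2:
  Set 1 + (1.25) z + (0.34) z^2 = 0, i.e. a z^2 + b z + c = 0 with a = 0.34, b = 1.25, c = 1.
  Discriminant D = b^2 - 4ac = (1.25)^2 - 4*(0.34)*1 = 1.5625 - (1.36) = 0.2025.
  D >= 0, so the roots are real: z = (-b +/- sqrt(D)) / (2a) = (-1.25 +/- 0.45) / (0.68).
    z_1 = (-1.25 + 0.45) / (0.68) = -1.1765,   |z_1| = 1.1765.
    z_2 = (-1.25 - 0.45) / (0.68) = -2.5,   |z_2| = 2.5.
Moduli of all roots: 4.0000, 1.1765, 2.5000.
All moduli strictly greater than 1? Yes.
Verdict: Invertible.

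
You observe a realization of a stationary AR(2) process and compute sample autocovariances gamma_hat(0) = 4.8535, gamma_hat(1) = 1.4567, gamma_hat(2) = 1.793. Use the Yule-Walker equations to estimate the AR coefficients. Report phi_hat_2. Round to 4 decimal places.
\hat\phi_{2} = 0.3070

The Yule-Walker equations for an AR(p) process read, in matrix form,
  Gamma_p phi = r_p,   with   (Gamma_p)_{ij} = gamma(|i - j|),
                       (r_p)_i = gamma(i),   i,j = 1..p.
Substitute the sample gammas (Toeplitz matrix and right-hand side of size 2):
  Gamma_p = [[4.8535, 1.4567], [1.4567, 4.8535]]
  r_p     = [1.4567, 1.793]
Written out:
  4.8535 phi_1 + 1.4567 phi_2 = 1.4567
  1.4567 phi_1 + 4.8535 phi_2 = 1.793
Solve by Cramer's rule:
  det = gamma(0)^2 - gamma(1)^2 = (4.8535)^2 - (1.4567)^2 = 23.55646225 - 2.12197489 = 21.43448736
  phi_hat_1 = [gamma(1) gamma(0) - gamma(1) gamma(2)] / det = [(1.4567)(4.8535) - (1.4567)(1.793)] / 21.43448736 = 4.45823035 / 21.43448736 = 0.208
  phi_hat_2 = [gamma(0) gamma(2) - gamma(1)^2] / det = [(4.8535)(1.793) - (1.4567)^2] / 21.43448736 = 6.58035061 / 21.43448736 = 0.307
So phi_hat = [0.2080, 0.3070].
Therefore phi_hat_2 = 0.3070.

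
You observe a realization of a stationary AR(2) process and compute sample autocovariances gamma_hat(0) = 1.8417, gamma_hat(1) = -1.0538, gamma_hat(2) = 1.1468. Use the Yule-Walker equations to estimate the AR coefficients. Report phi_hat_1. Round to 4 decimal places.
\hat\phi_{1} = -0.3210

The Yule-Walker equations for an AR(p) process read, in matrix form,
  Gamma_p phi = r_p,   with   (Gamma_p)_{ij} = gamma(|i - j|),
                       (r_p)_i = gamma(i),   i,j = 1..p.
Substitute the sample gammas (Toeplitz matrix and right-hand side of size 2):
  Gamma_p = [[1.8417, -1.0538], [-1.0538, 1.8417]]
  r_p     = [-1.0538, 1.1468]
Written out:
  1.8417 phi_1 - 1.0538 phi_2 = -1.0538
  -1.0538 phi_1 + 1.8417 phi_2 = 1.1468
Solve by Cramer's rule:
  det = gamma(0)^2 - gamma(1)^2 = (1.8417)^2 - (-1.0538)^2 = 3.39185889 - 1.11049444 = 2.28136445
  phi_hat_1 = [gamma(1) gamma(0) - gamma(1) gamma(2)] / det = [(-1.0538)(1.8417) - (-1.0538)(1.1468)] / 2.28136445 = -0.73228562 / 2.28136445 = -0.321
  phi_hat_2 = [gamma(0) gamma(2) - gamma(1)^2] / det = [(1.8417)(1.1468) - (-1.0538)^2] / 2.28136445 = 1.00156712 / 2.28136445 = 0.439
So phi_hat = [-0.3210, 0.4390].
Therefore phi_hat_1 = -0.3210.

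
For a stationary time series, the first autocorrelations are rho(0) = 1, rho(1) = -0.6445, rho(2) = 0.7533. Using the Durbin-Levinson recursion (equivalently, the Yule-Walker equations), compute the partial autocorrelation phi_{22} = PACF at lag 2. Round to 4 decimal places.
\phi_{22} = 0.5780

The PACF at lag k is phi_{kk}, the last component of the solution
to the Yule-Walker system G_k phi = r_k where
  (G_k)_{ij} = rho(|i - j|), (r_k)_i = rho(i), i,j = 1..k.
Equivalently, Durbin-Levinson gives phi_{kk} iteratively:
  phi_{11} = rho(1)
  phi_{kk} = [rho(k) - sum_{j=1..k-1} phi_{k-1,j} rho(k-j)]
            / [1 - sum_{j=1..k-1} phi_{k-1,j} rho(j)],
  phi_{k,j} = phi_{k-1,j} - phi_{kk} phi_{k-1,k-j},  j = 1..k-1.
Step k = 1:
  phi_11 = rho(1) = -0.6445.
Step k = 2:
  phi_22 = [rho(2) - phi_11 rho(1)] / [1 - phi_11 rho(1)] = [0.7533 - (-0.6445)(-0.6445)] / [1 - (-0.6445)(-0.6445)]
         = 0.33791975 / 0.58461975 = 0.578.
Therefore phi_{22} = 0.5780.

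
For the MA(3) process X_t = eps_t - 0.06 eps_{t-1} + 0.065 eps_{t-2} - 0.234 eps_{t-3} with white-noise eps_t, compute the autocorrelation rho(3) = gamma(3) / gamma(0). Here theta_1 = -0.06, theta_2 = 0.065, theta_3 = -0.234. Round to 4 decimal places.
\rho(3) = -0.2202

For an MA(q) process with theta_0 = 1, the autocovariance is
  gamma(k) = sigma^2 * sum_{i=0..q-k} theta_i * theta_{i+k},
and rho(k) = gamma(k) / gamma(0). Sigma^2 cancels.
  numerator   = (1)*(-0.234) = -0.234.
  denominator = (1)^2 + (-0.06)^2 + (0.065)^2 + (-0.234)^2 = 1.062581.
  rho(3) = -0.234 / 1.062581 = -0.2202.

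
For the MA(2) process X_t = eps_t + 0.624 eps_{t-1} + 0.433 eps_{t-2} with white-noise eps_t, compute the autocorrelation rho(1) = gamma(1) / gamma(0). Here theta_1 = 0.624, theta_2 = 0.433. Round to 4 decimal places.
\rho(1) = 0.5671

For an MA(q) process with theta_0 = 1, the autocovariance is
  gamma(k) = sigma^2 * sum_{i=0..q-k} theta_i * theta_{i+k},
and rho(k) = gamma(k) / gamma(0). Sigma^2 cancels.
  numerator   = (1)*(0.624) + (0.624)*(0.433) = 0.894192.
  denominator = (1)^2 + (0.624)^2 + (0.433)^2 = 1.576865.
  rho(1) = 0.894192 / 1.576865 = 0.5671.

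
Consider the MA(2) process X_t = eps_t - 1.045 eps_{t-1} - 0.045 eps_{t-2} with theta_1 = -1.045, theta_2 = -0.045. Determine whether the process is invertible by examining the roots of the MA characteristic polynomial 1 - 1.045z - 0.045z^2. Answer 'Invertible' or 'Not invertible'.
\text{Not invertible}

The MA(q) characteristic polynomial is P(z) = 1 - 1.045z - 0.045z^2.
Invertibility requires all roots to lie outside the unit circle, i.e. |z| > 1 for every root.
Set 1 + (-1.045) z + (-0.045) z^2 = 0, i.e. a z^2 + b z + c = 0 with a = -0.045, b = -1.045, c = 1.
Discriminant D = b^2 - 4ac = (-1.045)^2 - 4*(-0.045)*1 = 1.092025 - (-0.18) = 1.272025.
D >= 0, so the roots are real: z = (-b +/- sqrt(D)) / (2a) = (1.045 +/- 1.127841) / (-0.09).
  z_1 = (1.045 + 1.127841) / (-0.09) = -24.1427,   |z_1| = 24.1427.
  z_2 = (1.045 - 1.127841) / (-0.09) = 0.9205,   |z_2| = 0.9205.
Moduli of all roots: 24.1427, 0.9205.
All moduli strictly greater than 1? No.
Verdict: Not invertible.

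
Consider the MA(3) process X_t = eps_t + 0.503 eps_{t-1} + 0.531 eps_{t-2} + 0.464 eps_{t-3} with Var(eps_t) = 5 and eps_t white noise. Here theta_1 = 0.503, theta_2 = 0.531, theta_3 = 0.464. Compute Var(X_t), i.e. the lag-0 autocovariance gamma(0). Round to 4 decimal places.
\gamma(0) = 8.7513

For an MA(q) process X_t = eps_t + sum_i theta_i eps_{t-i} with
Var(eps_t) = sigma^2, the variance is
  gamma(0) = sigma^2 * (1 + sum_i theta_i^2).
  sum_i theta_i^2 = (0.503)^2 + (0.531)^2 + (0.464)^2 = 0.253009 + 0.281961 + 0.215296 = 0.750266.
  gamma(0) = 5 * (1 + 0.750266) = 5 * 1.750266 = 8.75133, which rounds to 8.7513.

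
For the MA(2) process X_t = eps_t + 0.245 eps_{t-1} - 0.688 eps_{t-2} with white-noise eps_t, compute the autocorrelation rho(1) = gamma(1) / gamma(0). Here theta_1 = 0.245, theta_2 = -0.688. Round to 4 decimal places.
\rho(1) = 0.0499

For an MA(q) process with theta_0 = 1, the autocovariance is
  gamma(k) = sigma^2 * sum_{i=0..q-k} theta_i * theta_{i+k},
and rho(k) = gamma(k) / gamma(0). Sigma^2 cancels.
  numerator   = (1)*(0.245) + (0.245)*(-0.688) = 0.07644.
  denominator = (1)^2 + (0.245)^2 + (-0.688)^2 = 1.533369.
  rho(1) = 0.07644 / 1.533369 = 0.0499.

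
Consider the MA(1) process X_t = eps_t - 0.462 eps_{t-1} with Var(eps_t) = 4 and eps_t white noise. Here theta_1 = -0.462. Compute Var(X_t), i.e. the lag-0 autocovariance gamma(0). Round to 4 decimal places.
\gamma(0) = 4.8538

For an MA(q) process X_t = eps_t + sum_i theta_i eps_{t-i} with
Var(eps_t) = sigma^2, the variance is
  gamma(0) = sigma^2 * (1 + sum_i theta_i^2).
  sum_i theta_i^2 = (-0.462)^2 = 0.213444.
  gamma(0) = 4 * (1 + 0.213444) = 4 * 1.213444 = 4.853776, which rounds to 4.8538.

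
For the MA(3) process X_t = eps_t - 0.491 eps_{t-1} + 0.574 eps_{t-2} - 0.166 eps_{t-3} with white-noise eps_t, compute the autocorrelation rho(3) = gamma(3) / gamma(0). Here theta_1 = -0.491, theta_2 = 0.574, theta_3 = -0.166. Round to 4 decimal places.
\rho(3) = -0.1039

For an MA(q) process with theta_0 = 1, the autocovariance is
  gamma(k) = sigma^2 * sum_{i=0..q-k} theta_i * theta_{i+k},
and rho(k) = gamma(k) / gamma(0). Sigma^2 cancels.
  numerator   = (1)*(-0.166) = -0.166.
  denominator = (1)^2 + (-0.491)^2 + (0.574)^2 + (-0.166)^2 = 1.598113.
  rho(3) = -0.166 / 1.598113 = -0.1039.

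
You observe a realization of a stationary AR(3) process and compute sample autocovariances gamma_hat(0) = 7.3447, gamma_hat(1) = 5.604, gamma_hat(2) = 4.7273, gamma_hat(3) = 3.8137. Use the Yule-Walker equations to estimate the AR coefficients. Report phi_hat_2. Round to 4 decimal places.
\hat\phi_{2} = 0.1660

The Yule-Walker equations for an AR(p) process read, in matrix form,
  Gamma_p phi = r_p,   with   (Gamma_p)_{ij} = gamma(|i - j|),
                       (r_p)_i = gamma(i),   i,j = 1..p.
Substitute the sample gammas (Toeplitz matrix and right-hand side of size 3):
  Gamma_p = [[7.3447, 5.604, 4.7273], [5.604, 7.3447, 5.604], [4.7273, 5.604, 7.3447]]
  r_p     = [5.604, 4.7273, 3.8137]
Written out (R1..R3):
  (R1) 7.3447 phi_1 + 5.604 phi_2 + 4.7273 phi_3 = 5.604
  (R2) 5.604 phi_1 + 7.3447 phi_2 + 5.604 phi_3 = 4.7273
  (R3) 4.7273 phi_1 + 5.604 phi_2 + 7.3447 phi_3 = 3.8137
Gaussian elimination:
  R2 <- R2 - (5.604/7.3447) R1 = R2 - (0.762999) R1:  3.068853 phi_2 + 1.997074 phi_3 = 0.451453
  R3 <- R3 - (4.7273/7.3447) R1 = R3 - (0.643634) R1:  1.997074 phi_2 + 4.302048 phi_3 = 0.206774
  R3 <- R3 - (1.997074/3.068853) R2 = R3 - (0.650756) R2:  3.00244 phi_3 = -0.087011
Back-substitution:
  phi_hat_3 = -0.087011 / 3.00244 = -0.02898
  phi_hat_2 = (0.451453 - (1.997074)(-0.02898)) / 3.068853 = 0.165967
  phi_hat_1 = (5.604 - (5.604)(0.165967) - (4.7273)(-0.02898)) / 7.3447 = 0.655019
So phi_hat = [0.6550, 0.1660, -0.0290].
Therefore phi_hat_2 = 0.1660.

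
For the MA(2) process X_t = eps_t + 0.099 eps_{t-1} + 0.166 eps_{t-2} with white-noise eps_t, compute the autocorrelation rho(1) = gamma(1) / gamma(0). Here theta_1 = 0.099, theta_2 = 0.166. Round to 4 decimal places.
\rho(1) = 0.1113

For an MA(q) process with theta_0 = 1, the autocovariance is
  gamma(k) = sigma^2 * sum_{i=0..q-k} theta_i * theta_{i+k},
and rho(k) = gamma(k) / gamma(0). Sigma^2 cancels.
  numerator   = (1)*(0.099) + (0.099)*(0.166) = 0.115434.
  denominator = (1)^2 + (0.099)^2 + (0.166)^2 = 1.037357.
  rho(1) = 0.115434 / 1.037357 = 0.1113.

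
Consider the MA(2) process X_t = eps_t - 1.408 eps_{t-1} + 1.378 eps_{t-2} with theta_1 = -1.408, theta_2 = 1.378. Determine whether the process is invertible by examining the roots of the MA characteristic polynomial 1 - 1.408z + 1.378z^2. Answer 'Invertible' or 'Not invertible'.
\text{Not invertible}

The MA(q) characteristic polynomial is P(z) = 1 - 1.408z + 1.378z^2.
Invertibility requires all roots to lie outside the unit circle, i.e. |z| > 1 for every root.
Set 1 + (-1.408) z + (1.378) z^2 = 0, i.e. a z^2 + b z + c = 0 with a = 1.378, b = -1.408, c = 1.
Discriminant D = b^2 - 4ac = (-1.408)^2 - 4*(1.378)*1 = 1.982464 - (5.512) = -3.529536.
D < 0, so the roots are the complex-conjugate pair z = (-b +/- i sqrt(-D)) / (2a) = 0.5109 +/- 0.6817i.
For a conjugate pair |z|^2 = z * conj(z) = (product of roots) = c/a = 1/(1.378) = 0.725689, so |z| = sqrt(0.725689) = 0.8519 for both roots.
Moduli of all roots: 0.8519, 0.8519.
All moduli strictly greater than 1? No.
Verdict: Not invertible.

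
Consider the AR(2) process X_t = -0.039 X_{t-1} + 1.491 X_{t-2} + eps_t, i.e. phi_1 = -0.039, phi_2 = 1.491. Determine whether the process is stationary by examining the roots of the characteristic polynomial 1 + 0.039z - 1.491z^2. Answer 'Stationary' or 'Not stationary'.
\text{Not stationary}

The AR(p) characteristic polynomial is P(z) = 1 + 0.039z - 1.491z^2.
Stationarity requires all roots to lie outside the unit circle, i.e. |z| > 1 for every root.
Set 1 + (0.039) z + (-1.491) z^2 = 0, i.e. a z^2 + b z + c = 0 with a = -1.491, b = 0.039, c = 1.
Discriminant D = b^2 - 4ac = (0.039)^2 - 4*(-1.491)*1 = 0.001521 - (-5.964) = 5.965521.
D >= 0, so the roots are real: z = (-b +/- sqrt(D)) / (2a) = (-0.039 +/- 2.442442) / (-2.982).
  z_1 = (-0.039 + 2.442442) / (-2.982) = -0.806,   |z_1| = 0.806.
  z_2 = (-0.039 - 2.442442) / (-2.982) = 0.8321,   |z_2| = 0.8321.
Moduli of all roots: 0.8060, 0.8321.
All moduli strictly greater than 1? No.
Verdict: Not stationary.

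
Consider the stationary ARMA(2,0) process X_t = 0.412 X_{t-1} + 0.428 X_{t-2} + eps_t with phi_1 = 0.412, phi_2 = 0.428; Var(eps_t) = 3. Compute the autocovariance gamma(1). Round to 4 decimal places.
\gamma(1) = 5.4976

Multiply the model equation by X_{t-k} and take expectations. With theta_0 = psi_0 = 1 and psi_j the MA(infinity) weights, this gives
  gamma(k) - sum_i phi_i gamma(k-i) = c_k,
  c_k = sigma^2 * sum_{j=k..q} theta_j psi_{j-k}   (c_k = 0 for k > q),
using gamma(-m) = gamma(m).
Pure AR (q = 0): c_0 = sigma^2 = 3, c_k = 0 for k >= 1.
Equations for k = 0, 1, 2 (AR order 2, c_2 = 0):
  (E0) gamma(0) = phi_1 gamma(1) + phi_2 gamma(2) + c_0
  (E1) gamma(1) = phi_1 gamma(0) + phi_2 gamma(1) + c_1
  (E2) gamma(2) = phi_1 gamma(1) + phi_2 gamma(0)
From (E1): gamma(1) = A gamma(0) + B with
  A = phi_1 / (1 - phi_2) = 0.412 / 0.572 = 0.72028,   B = c_1 / (1 - phi_2) = 0 / 0.572 = 0.
Insert (E2) into (E0): gamma(0) (1 - phi_2^2) = phi_1 (1 + phi_2) gamma(1) + c_0.
  phi_1 (1 + phi_2) = (0.412)(1.428) = 0.588336,   1 - phi_2^2 = 0.816816.
Replace gamma(1) by A gamma(0) + B and collect gamma(0):
  gamma(0) [0.816816 - (0.588336)(0.72028)] = c_0 = 3
  gamma(0) * 0.39305 = 3
  gamma(0) = 3 / 0.39305 = 7.632626.
  gamma(1) = A gamma(0) = (0.72028)(7.632626) = 5.497626.
Therefore gamma(1) = 5.4976 (to 4 decimal places).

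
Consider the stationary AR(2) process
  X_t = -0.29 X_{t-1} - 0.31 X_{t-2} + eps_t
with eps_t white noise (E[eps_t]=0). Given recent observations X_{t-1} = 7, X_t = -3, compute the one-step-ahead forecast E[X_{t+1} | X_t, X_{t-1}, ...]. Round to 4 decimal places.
E[X_{t+1} \mid \mathcal F_t] = -1.3000

For an AR(p) model X_t = c + sum_i phi_i X_{t-i} + eps_t, the
one-step-ahead conditional mean is
  E[X_{t+1} | X_t, ...] = c + sum_i phi_i X_{t+1-i}.
Substitute known values:
  E[X_{t+1} | ...] = (-0.29) * (-3) + (-0.31) * (7)
                   = -1.3000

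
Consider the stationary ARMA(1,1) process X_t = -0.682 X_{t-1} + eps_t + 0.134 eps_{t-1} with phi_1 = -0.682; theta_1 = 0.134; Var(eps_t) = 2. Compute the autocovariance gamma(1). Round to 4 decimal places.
\gamma(1) = -1.8618

Multiply the model equation by X_{t-k} and take expectations. With theta_0 = psi_0 = 1 and psi_j the MA(infinity) weights, this gives
  gamma(k) - sum_i phi_i gamma(k-i) = c_k,
  c_k = sigma^2 * sum_{j=k..q} theta_j psi_{j-k}   (c_k = 0 for k > q),
using gamma(-m) = gamma(m).
psi-weights needed (psi_j = theta_j + sum_i phi_i psi_{j-i}):
  psi_1 = theta_1 + phi_1 = 0.134 + (-0.682) = -0.548
Right-hand sides:
  c_0 = sigma^2 (1 + theta_1 psi_1) = 2 * (1 + (0.134)(-0.548)) = 2 * 0.926568 = 1.853136
  c_1 = sigma^2 theta_1 = 2 * (0.134) = 0.268
  c_2 = 0
Equations for k = 0 and k = 1 (AR order 1):
  gamma(0) = phi_1 gamma(1) + c_0
  gamma(1) = phi_1 gamma(0) + c_1
Substituting the second into the first: gamma(0) (1 - phi_1^2) = c_0 + phi_1 c_1, so
  gamma(0) = (c_0 + phi_1 c_1) / (1 - phi_1^2) = (1.853136 + (-0.682)(0.268)) / (1 - (-0.682)^2) = 1.67036 / 0.534876 = 3.122892.
  gamma(1) = phi_1 gamma(0) + c_1 = (-0.682)(3.122892) + (0.268) = -1.861812.
Therefore gamma(1) = -1.8618 (to 4 decimal places).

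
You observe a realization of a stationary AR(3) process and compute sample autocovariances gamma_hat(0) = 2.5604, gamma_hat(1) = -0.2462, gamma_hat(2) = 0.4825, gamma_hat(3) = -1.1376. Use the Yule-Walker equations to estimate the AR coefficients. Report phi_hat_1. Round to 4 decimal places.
\hat\phi_{1} = -0.0010

The Yule-Walker equations for an AR(p) process read, in matrix form,
  Gamma_p phi = r_p,   with   (Gamma_p)_{ij} = gamma(|i - j|),
                       (r_p)_i = gamma(i),   i,j = 1..p.
Substitute the sample gammas (Toeplitz matrix and right-hand side of size 3):
  Gamma_p = [[2.5604, -0.2462, 0.4825], [-0.2462, 2.5604, -0.2462], [0.4825, -0.2462, 2.5604]]
  r_p     = [-0.2462, 0.4825, -1.1376]
Written out (R1..R3):
  (R1) 2.5604 phi_1 - 0.2462 phi_2 + 0.4825 phi_3 = -0.2462
  (R2) -0.2462 phi_1 + 2.5604 phi_2 - 0.2462 phi_3 = 0.4825
  (R3) 0.4825 phi_1 - 0.2462 phi_2 + 2.5604 phi_3 = -1.1376
Gaussian elimination:
  R2 <- R2 - (-0.2462/2.5604) R1 = R2 - (-0.096157) R1:  2.536726 phi_2 - 0.199804 phi_3 = 0.458826
  R3 <- R3 - (0.4825/2.5604) R1 = R3 - (0.188447) R1:  -0.199804 phi_2 + 2.469474 phi_3 = -1.091204
  R3 <- R3 - (-0.199804/2.536726) R2 = R3 - (-0.078765) R2:  2.453737 phi_3 = -1.055065
Back-substitution:
  phi_hat_3 = -1.055065 / 2.453737 = -0.429983
  phi_hat_2 = (0.458826 - (-0.199804)(-0.429983)) / 2.536726 = 0.147006
  phi_hat_1 = (-0.2462 - (-0.2462)(0.147006) - (0.4825)(-0.429983)) / 2.5604 = -0.000992
So phi_hat = [-0.0010, 0.1470, -0.4300].
Therefore phi_hat_1 = -0.0010.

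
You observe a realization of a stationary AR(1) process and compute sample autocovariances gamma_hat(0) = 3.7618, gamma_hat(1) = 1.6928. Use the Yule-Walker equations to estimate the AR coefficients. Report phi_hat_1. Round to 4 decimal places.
\hat\phi_{1} = 0.4500

The Yule-Walker equations for an AR(p) process read, in matrix form,
  Gamma_p phi = r_p,   with   (Gamma_p)_{ij} = gamma(|i - j|),
                       (r_p)_i = gamma(i),   i,j = 1..p.
Substitute the sample gammas (Toeplitz matrix and right-hand side of size 1):
  Gamma_p = [[3.7618]]
  r_p     = [1.6928]
With p = 1 this is the single equation gamma(0) phi_1 = gamma(1):
  phi_hat_1 = gamma(1) / gamma(0) = 1.6928 / 3.7618 = 0.4500.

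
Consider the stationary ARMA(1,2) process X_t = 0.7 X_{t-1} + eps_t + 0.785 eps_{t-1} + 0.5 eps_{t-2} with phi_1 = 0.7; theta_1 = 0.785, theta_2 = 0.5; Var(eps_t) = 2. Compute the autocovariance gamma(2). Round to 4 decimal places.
\gamma(2) = 10.8339

Multiply the model equation by X_{t-k} and take expectations. With theta_0 = psi_0 = 1 and psi_j the MA(infinity) weights, this gives
  gamma(k) - sum_i phi_i gamma(k-i) = c_k,
  c_k = sigma^2 * sum_{j=k..q} theta_j psi_{j-k}   (c_k = 0 for k > q),
using gamma(-m) = gamma(m).
psi-weights needed (psi_j = theta_j + sum_i phi_i psi_{j-i}):
  psi_1 = theta_1 + phi_1 = 0.785 + (0.7) = 1.485
  psi_2 = theta_2 + phi_1 psi_1 = 0.5 + (0.7)(1.485) = 1.5395
Right-hand sides:
  c_0 = sigma^2 (1 + theta_1 psi_1 + theta_2 psi_2) = 2 * (1 + (0.785)(1.485) + (0.5)(1.5395)) = 2 * 2.935475 = 5.87095
  c_1 = sigma^2 (theta_1 + theta_2 psi_1) = 2 * (0.785 + (0.5)(1.485)) = 3.055
  c_2 = sigma^2 theta_2 = 2 * (0.5) = 1
Equations for k = 0 and k = 1 (AR order 1):
  gamma(0) = phi_1 gamma(1) + c_0
  gamma(1) = phi_1 gamma(0) + c_1
Substituting the second into the first: gamma(0) (1 - phi_1^2) = c_0 + phi_1 c_1, so
  gamma(0) = (c_0 + phi_1 c_1) / (1 - phi_1^2) = (5.87095 + (0.7)(3.055)) / (1 - (0.7)^2) = 8.00945 / 0.51 = 15.704804.
  gamma(1) = phi_1 gamma(0) + c_1 = (0.7)(15.704804) + (3.055) = 14.048363.
For k = 2: gamma(2) = phi_1 gamma(1) + c_2
  = (0.7)(14.048363) + (1) = 10.833854.
Therefore gamma(2) = 10.8339 (to 4 decimal places).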